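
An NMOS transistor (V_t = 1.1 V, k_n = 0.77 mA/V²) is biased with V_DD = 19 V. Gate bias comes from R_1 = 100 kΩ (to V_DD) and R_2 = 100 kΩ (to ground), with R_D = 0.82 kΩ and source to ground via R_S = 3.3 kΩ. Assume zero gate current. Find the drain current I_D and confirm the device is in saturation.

I_D ≈ 1.9 mA

V_G = V_DD·R_2/(R_1+R_2) = 19×100/200 = 9.5 V.
Assume saturation: I_D = (k_n/2)(V_GS − V_t)² with V_GS = V_G − I_D·R_S = 9.5 − 3.3·I_D.
Substituting gives 4.19·I_D² − 22.3·I_D + 27.2 = 0, with roots I_D = 1.88 or 3.45 mA.
The root I_D = 3.45 mA gives V_GS = -1.89 V ≤ V_t, so take I_D = 1.88 mA.
Then V_GS = 3.31 V and V_DS = V_DD − I_D(R_D+R_S) = 19 − 1.88×4.12 = 11.3 V.
Saturation requires V_DS ≥ V_GS − V_t = 2.21 V; 11.3 ≥ 2.21 ✓.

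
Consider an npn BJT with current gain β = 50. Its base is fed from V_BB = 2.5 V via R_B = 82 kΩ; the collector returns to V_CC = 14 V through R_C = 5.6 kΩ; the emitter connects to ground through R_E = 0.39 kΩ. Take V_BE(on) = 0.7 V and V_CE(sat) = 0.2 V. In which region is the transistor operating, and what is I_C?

active; I_C ≈ 0.88 mA

Assume active. Base-emitter loop: I_B = (V_BB − V_BE)/(R_B + (β+1)R_E) = (2.5 − 0.7)/(82 + 51×0.39) = 0.0177 mA.
I_C = β·I_B = 50×0.0177 = 0.883 mA.
V_CE = V_CC − I_C·R_C − I_E·R_E = 14 − 0.883×5.6 − 0.901×0.39 = 8.7 V > V_CE(sat), so the active-region assumption holds.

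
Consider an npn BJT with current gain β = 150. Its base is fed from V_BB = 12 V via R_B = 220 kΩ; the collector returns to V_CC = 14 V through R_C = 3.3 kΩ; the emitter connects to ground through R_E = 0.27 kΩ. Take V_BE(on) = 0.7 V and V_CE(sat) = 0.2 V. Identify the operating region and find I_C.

Assume active: I_B = (12 − 0.7)/(220 + 151×0.27) = 0.0433 mA, I_C = β·I_B = 6.5 mA.
Then V_CE = 14 − 6.5×3.3 − 6.54×0.27 = -9.22 V < 0.2 V — the active assumption fails.
Re-solve with V_CE = 0.2 V. KCL at the emitter: V_E/R_E = (V_BB−0.7−V_E)/R_B + (V_CC−0.2−V_E)/R_C, giving V_E = 1.06 V.
I_C = (V_CC − 0.2 − V_E)/R_C = (13.8 − 1.06)/3.3 = 3.86 mA.
Check: I_B = (11.3 − 1.06)/220 = 0.0466 mA, and β·I_B = 6.99 mA > I_C, confirming saturation.

saturation; I_C ≈ 3.9 mA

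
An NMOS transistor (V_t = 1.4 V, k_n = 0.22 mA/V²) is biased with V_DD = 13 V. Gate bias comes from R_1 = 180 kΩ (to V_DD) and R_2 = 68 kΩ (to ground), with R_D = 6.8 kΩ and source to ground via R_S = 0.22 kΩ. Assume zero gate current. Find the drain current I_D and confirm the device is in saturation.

I_D ≈ 0.47 mA

V_G = V_DD·R_2/(R_1+R_2) = 13×68/248 = 3.56 V.
Assume saturation: I_D = (k_n/2)(V_GS − V_t)² with V_GS = V_G − I_D·R_S = 3.56 − 0.22·I_D.
Substituting gives 0.00532·I_D² − 1.1·I_D + 0.515 = 0, with roots I_D = 0.468 or 207 mA.
The root I_D = 207 mA gives V_GS = -42 V ≤ V_t, so take I_D = 0.468 mA.
Then V_GS = 3.46 V and V_DS = V_DD − I_D(R_D+R_S) = 13 − 0.468×7.02 = 9.72 V.
Saturation requires V_DS ≥ V_GS − V_t = 2.06 V; 9.72 ≥ 2.06 ✓.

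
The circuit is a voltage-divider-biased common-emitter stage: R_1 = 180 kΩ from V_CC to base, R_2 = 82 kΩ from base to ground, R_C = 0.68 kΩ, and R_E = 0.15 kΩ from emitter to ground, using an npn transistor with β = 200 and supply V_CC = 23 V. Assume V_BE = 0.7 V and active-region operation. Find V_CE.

Thevenize the base divider: V_Th = V_CC·R_2/(R_1+R_2) = 23×82/262 = 7.2 V, R_Th = R_1‖R_2 = 56.3 kΩ.
Base-emitter loop: V_Th = I_B·R_Th + V_BE + (β+1)I_B·R_E, so I_B = (7.2 − 0.7) / (56.3 + 201×0.15) = 0.0751 mA.
I_C = β·I_B = 200×0.0751 = 15 mA, and I_E = (β+1)I_B = 15.1 mA.
V_CE = V_CC − I_C·R_C − I_E·R_E = 23 − 15×0.68 − 15.1×0.15 = 10.5 V.
V_CE = 10.5 V > 0.2 V confirms active-region operation.

V_CE ≈ 11 V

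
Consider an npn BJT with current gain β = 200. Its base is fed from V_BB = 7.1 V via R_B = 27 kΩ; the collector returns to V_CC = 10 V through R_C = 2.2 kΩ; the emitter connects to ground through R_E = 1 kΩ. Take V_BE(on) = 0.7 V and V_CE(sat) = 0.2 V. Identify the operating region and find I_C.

Assume active: I_B = (7.1 − 0.7)/(27 + 201×1) = 0.0281 mA, I_C = β·I_B = 5.61 mA.
Then V_CE = 10 − 5.61×2.2 − 5.64×1 = -7.99 V < 0.2 V — the active assumption fails.
Re-solve with V_CE = 0.2 V. KCL at the emitter: V_E/R_E = (V_BB−0.7−V_E)/R_B + (V_CC−0.2−V_E)/R_C, giving V_E = 3.15 V.
I_C = (V_CC − 0.2 − V_E)/R_C = (9.8 − 3.15)/2.2 = 3.02 mA.
Check: I_B = (6.4 − 3.15)/27 = 0.121 mA, and β·I_B = 24.1 mA > I_C, confirming saturation.

saturation; I_C ≈ 3 mA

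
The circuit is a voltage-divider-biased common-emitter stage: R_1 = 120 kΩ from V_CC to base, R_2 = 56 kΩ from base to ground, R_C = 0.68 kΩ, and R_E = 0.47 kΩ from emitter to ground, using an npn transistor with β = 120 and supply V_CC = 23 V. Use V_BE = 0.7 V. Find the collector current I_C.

I_C ≈ 8.4 mA

Thevenize the base divider: V_Th = V_CC·R_2/(R_1+R_2) = 23×56/176 = 7.32 V, R_Th = R_1‖R_2 = 38.2 kΩ.
Base-emitter loop: V_Th = I_B·R_Th + V_BE + (β+1)I_B·R_E, so I_B = (7.32 − 0.7) / (38.2 + 121×0.47) = 0.0696 mA.
I_C = β·I_B = 120×0.0696 = 8.36 mA, and I_E = (β+1)I_B = 8.42 mA.
V_CE = V_CC − I_C·R_C − I_E·R_E = 23 − 8.36×0.68 − 8.42×0.47 = 13.4 V.
V_CE = 13.4 V > 0.2 V confirms active-region operation.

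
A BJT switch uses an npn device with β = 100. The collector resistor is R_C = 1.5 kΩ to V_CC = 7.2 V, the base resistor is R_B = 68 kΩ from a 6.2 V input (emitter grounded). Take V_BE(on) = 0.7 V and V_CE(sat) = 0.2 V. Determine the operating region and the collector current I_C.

saturation; I_C ≈ 4.7 mA

Assume active: I_B = (6.2 − 0.7)/68 = 0.0809 mA, giving I_C = β·I_B = 8.09 mA.
But then V_CE = 7.2 − 8.09×1.5 = -4.93 V < V_CE(sat) = 0.2 V — impossible in the active region.
So the transistor is saturated. With V_CE = 0.2 V, I_C = (V_CC − 0.2)/R_C = 7/1.5 = 4.67 mA.
Check: β·I_B = 8.09 mA > I_C = 4.67 mA, confirming saturation.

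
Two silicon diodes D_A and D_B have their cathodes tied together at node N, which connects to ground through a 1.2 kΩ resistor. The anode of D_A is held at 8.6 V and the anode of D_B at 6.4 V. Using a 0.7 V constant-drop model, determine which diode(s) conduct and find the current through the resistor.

Assume both conduct. Then node N would need to be at both 8.6−0.7 = 7.9 V and 6.4−0.7 = 5.7 V, which is impossible.
Assume only D_A conducts: V_N = 8.6 − 0.7 = 7.9 V, so I_R = 7.9/1.2 = 6.58 mA.
Check D_B: its anode-to-cathode voltage is 6.4 − 7.9 = -1.5 V < 0.7 V, so it is off. The assumption is consistent.

Only D_A conducts; I_R ≈ 6.6 mA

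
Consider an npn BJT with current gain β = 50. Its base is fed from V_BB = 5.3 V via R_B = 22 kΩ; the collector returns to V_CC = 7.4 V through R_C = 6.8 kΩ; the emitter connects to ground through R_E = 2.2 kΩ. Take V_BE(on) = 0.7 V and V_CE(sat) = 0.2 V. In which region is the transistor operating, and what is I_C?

Assume active: I_B = (5.3 − 0.7)/(22 + 51×2.2) = 0.0343 mA, I_C = β·I_B = 1.71 mA.
Then V_CE = 7.4 − 1.71×6.8 − 1.75×2.2 = -8.1 V < 0.2 V — the active assumption fails.
Re-solve with V_CE = 0.2 V. KCL at the emitter: V_E/R_E = (V_BB−0.7−V_E)/R_B + (V_CC−0.2−V_E)/R_C, giving V_E = 1.96 V.
I_C = (V_CC − 0.2 − V_E)/R_C = (7.2 − 1.96)/6.8 = 0.771 mA.
Check: I_B = (4.6 − 1.96)/22 = 0.12 mA, and β·I_B = 6 mA > I_C, confirming saturation.

saturation; I_C ≈ 0.77 mA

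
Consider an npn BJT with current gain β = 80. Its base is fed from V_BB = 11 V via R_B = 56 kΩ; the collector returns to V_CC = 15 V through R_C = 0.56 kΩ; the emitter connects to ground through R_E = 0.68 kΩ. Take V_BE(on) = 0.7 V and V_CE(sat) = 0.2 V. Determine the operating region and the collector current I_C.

active; I_C ≈ 7.4 mA

Assume active. Base-emitter loop: I_B = (V_BB − V_BE)/(R_B + (β+1)R_E) = (11 − 0.7)/(56 + 81×0.68) = 0.0927 mA.
I_C = β·I_B = 80×0.0927 = 7.42 mA.
V_CE = V_CC − I_C·R_C − I_E·R_E = 15 − 7.42×0.56 − 7.51×0.68 = 5.74 V > V_CE(sat), so the active-region assumption holds.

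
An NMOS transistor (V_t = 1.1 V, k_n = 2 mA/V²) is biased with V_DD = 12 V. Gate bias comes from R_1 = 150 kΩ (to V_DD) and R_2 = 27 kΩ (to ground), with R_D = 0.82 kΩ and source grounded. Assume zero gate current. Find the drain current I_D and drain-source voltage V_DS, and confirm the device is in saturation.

V_G = V_DD·R_2/(R_1+R_2) = 12×27/177 = 1.83 V. With the source grounded, V_GS = V_G = 1.83 V.
Assume saturation: I_D = (k_n/2)(V_GS − V_t)² = (2/2)×(1.83 − 1.1)² = 1×0.731² = 0.534 mA.
V_DS = V_DD − I_D·R_D = 12 − 0.534×0.82 = 11.6 V.
Saturation requires V_DS ≥ V_GS − V_t = 0.731 V; 11.6 ≥ 0.731 ✓.

I_D ≈ 0.53 mA, V_DS ≈ 12 V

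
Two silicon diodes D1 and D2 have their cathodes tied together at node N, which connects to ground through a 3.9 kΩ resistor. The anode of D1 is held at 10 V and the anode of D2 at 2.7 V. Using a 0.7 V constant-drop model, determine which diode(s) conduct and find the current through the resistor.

Only D1 conducts; I_R ≈ 2.4 mA

Assume both conduct. Then node N would need to be at both 10−0.7 = 9.3 V and 2.7−0.7 = 2 V, which is impossible.
Assume only D1 conducts: V_N = 10 − 0.7 = 9.3 V, so I_R = 9.3/3.9 = 2.38 mA.
Check D2: its anode-to-cathode voltage is 2.7 − 9.3 = -6.6 V < 0.7 V, so it is off. The assumption is consistent.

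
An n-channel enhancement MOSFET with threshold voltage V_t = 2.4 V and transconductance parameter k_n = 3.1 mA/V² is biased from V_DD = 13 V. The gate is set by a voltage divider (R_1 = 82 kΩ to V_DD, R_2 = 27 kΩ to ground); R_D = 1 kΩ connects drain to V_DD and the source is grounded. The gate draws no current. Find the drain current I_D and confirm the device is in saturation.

I_D ≈ 1 mA

V_G = V_DD·R_2/(R_1+R_2) = 13×27/109 = 3.22 V. With the source grounded, V_GS = V_G = 3.22 V.
Assume saturation: I_D = (k_n/2)(V_GS − V_t)² = (3.1/2)×(3.22 − 2.4)² = 1.55×0.82² = 1.04 mA.
V_DS = V_DD − I_D·R_D = 13 − 1.04×1 = 12 V.
Saturation requires V_DS ≥ V_GS − V_t = 0.82 V; 12 ≥ 0.82 ✓.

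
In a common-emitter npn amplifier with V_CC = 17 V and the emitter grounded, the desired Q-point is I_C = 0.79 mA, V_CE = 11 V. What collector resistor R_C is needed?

Collector loop: V_CC = I_C·R_C + V_CE.
R_C = (V_CC − V_CE)/I_C = (17 − 11)/0.79 = 7.59 kΩ.

R_C ≈ 7.6 kΩ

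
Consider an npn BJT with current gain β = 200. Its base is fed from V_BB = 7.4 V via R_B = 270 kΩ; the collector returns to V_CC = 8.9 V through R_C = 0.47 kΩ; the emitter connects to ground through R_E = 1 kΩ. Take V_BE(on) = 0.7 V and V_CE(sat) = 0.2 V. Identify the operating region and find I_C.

active; I_C ≈ 2.8 mA

Assume active. Base-emitter loop: I_B = (V_BB − V_BE)/(R_B + (β+1)R_E) = (7.4 − 0.7)/(270 + 201×1) = 0.0142 mA.
I_C = β·I_B = 200×0.0142 = 2.85 mA.
V_CE = V_CC − I_C·R_C − I_E·R_E = 8.9 − 2.85×0.47 − 2.86×1 = 4.7 V > V_CE(sat), so the active-region assumption holds.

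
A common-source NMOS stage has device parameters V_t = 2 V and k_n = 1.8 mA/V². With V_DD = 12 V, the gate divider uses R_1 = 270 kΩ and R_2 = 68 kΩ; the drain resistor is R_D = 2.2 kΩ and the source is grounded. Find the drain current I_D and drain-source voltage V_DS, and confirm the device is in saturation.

V_G = V_DD·R_2/(R_1+R_2) = 12×68/338 = 2.41 V. With the source grounded, V_GS = V_G = 2.41 V.
Assume saturation: I_D = (k_n/2)(V_GS − V_t)² = (1.8/2)×(2.41 − 2)² = 0.9×0.414² = 0.154 mA.
V_DS = V_DD − I_D·R_D = 12 − 0.154×2.2 = 11.7 V.
Saturation requires V_DS ≥ V_GS − V_t = 0.414 V; 11.7 ≥ 0.414 ✓.

I_D ≈ 0.15 mA, V_DS ≈ 12 V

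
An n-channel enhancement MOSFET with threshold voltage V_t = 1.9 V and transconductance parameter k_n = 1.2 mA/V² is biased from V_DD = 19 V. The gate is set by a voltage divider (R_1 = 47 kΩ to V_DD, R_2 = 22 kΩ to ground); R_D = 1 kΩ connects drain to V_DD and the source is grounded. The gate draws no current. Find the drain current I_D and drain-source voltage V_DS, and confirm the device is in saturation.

I_D ≈ 10 mA, V_DS ≈ 8.6 V

V_G = V_DD·R_2/(R_1+R_2) = 19×22/69 = 6.06 V. With the source grounded, V_GS = V_G = 6.06 V.
Assume saturation: I_D = (k_n/2)(V_GS − V_t)² = (1.2/2)×(6.06 − 1.9)² = 0.6×4.16² = 10.4 mA.
V_DS = V_DD − I_D·R_D = 19 − 10.4×1 = 8.63 V.
Saturation requires V_DS ≥ V_GS − V_t = 4.16 V; 8.63 ≥ 4.16 ✓.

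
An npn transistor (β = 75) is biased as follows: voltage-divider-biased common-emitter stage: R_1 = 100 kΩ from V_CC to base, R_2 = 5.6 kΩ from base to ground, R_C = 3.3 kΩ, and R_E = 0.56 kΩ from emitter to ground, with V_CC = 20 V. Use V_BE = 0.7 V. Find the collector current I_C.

Thevenize the base divider: V_Th = V_CC·R_2/(R_1+R_2) = 20×5.6/106 = 1.06 V, R_Th = R_1‖R_2 = 5.3 kΩ.
Base-emitter loop: V_Th = I_B·R_Th + V_BE + (β+1)I_B·R_E, so I_B = (1.06 − 0.7) / (5.3 + 76×0.56) = 0.00753 mA.
I_C = β·I_B = 75×0.00753 = 0.565 mA, and I_E = (β+1)I_B = 0.573 mA.
V_CE = V_CC − I_C·R_C − I_E·R_E = 20 − 0.565×3.3 − 0.573×0.56 = 17.8 V.
V_CE = 17.8 V > 0.2 V confirms active-region operation.

I_C ≈ 0.57 mA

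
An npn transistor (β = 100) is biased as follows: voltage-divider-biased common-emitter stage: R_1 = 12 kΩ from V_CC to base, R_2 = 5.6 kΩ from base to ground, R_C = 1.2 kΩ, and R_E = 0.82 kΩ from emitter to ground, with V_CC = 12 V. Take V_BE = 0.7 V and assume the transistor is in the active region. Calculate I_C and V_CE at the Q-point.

I_C ≈ 3.6 mA, V_CE ≈ 4.7 V

Thevenize the base divider: V_Th = V_CC·R_2/(R_1+R_2) = 12×5.6/17.6 = 3.82 V, R_Th = R_1‖R_2 = 3.82 kΩ.
Base-emitter loop: V_Th = I_B·R_Th + V_BE + (β+1)I_B·R_E, so I_B = (3.82 − 0.7) / (3.82 + 101×0.82) = 0.036 mA.
I_C = β·I_B = 100×0.036 = 3.6 mA, and I_E = (β+1)I_B = 3.64 mA.
V_CE = V_CC − I_C·R_C − I_E·R_E = 12 − 3.6×1.2 − 3.64×0.82 = 4.7 V.
V_CE = 4.7 V > 0.2 V confirms active-region operation.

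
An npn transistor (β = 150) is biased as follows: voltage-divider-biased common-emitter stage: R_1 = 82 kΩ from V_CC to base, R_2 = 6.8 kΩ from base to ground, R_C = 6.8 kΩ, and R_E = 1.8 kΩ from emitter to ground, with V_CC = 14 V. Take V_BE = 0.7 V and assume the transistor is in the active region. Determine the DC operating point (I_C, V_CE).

Thevenize the base divider: V_Th = V_CC·R_2/(R_1+R_2) = 14×6.8/88.8 = 1.07 V, R_Th = R_1‖R_2 = 6.28 kΩ.
Base-emitter loop: V_Th = I_B·R_Th + V_BE + (β+1)I_B·R_E, so I_B = (1.07 − 0.7) / (6.28 + 151×1.8) = 0.00134 mA.
I_C = β·I_B = 150×0.00134 = 0.201 mA, and I_E = (β+1)I_B = 0.202 mA.
V_CE = V_CC − I_C·R_C − I_E·R_E = 14 − 0.201×6.8 − 0.202×1.8 = 12.3 V.
V_CE = 12.3 V > 0.2 V confirms active-region operation.

I_C ≈ 0.2 mA, V_CE ≈ 12 V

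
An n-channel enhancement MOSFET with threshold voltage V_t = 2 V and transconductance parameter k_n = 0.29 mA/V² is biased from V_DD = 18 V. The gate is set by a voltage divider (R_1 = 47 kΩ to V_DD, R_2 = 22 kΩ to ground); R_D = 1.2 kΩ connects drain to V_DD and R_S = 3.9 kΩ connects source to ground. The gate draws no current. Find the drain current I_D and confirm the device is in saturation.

V_G = V_DD·R_2/(R_1+R_2) = 18×22/69 = 5.74 V.
Assume saturation: I_D = (k_n/2)(V_GS − V_t)² with V_GS = V_G − I_D·R_S = 5.74 − 3.9·I_D.
Substituting gives 2.21·I_D² − 5.23·I_D + 2.03 = 0, with roots I_D = 0.488 or 1.88 mA.
The root I_D = 1.88 mA gives V_GS = -1.6 V ≤ V_t, so take I_D = 0.488 mA.
Then V_GS = 3.83 V and V_DS = V_DD − I_D(R_D+R_S) = 18 − 0.488×5.1 = 15.5 V.
Saturation requires V_DS ≥ V_GS − V_t = 1.83 V; 15.5 ≥ 1.83 ✓.

I_D ≈ 0.49 mA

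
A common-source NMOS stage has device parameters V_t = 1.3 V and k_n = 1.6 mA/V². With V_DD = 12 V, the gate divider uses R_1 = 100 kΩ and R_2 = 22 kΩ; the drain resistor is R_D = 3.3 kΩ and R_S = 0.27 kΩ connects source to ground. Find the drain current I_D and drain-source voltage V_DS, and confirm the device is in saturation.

I_D ≈ 0.44 mA, V_DS ≈ 10 V

V_G = V_DD·R_2/(R_1+R_2) = 12×22/122 = 2.16 V.
Assume saturation: I_D = (k_n/2)(V_GS − V_t)² with V_GS = V_G − I_D·R_S = 2.16 − 0.27·I_D.
Substituting gives 0.0583·I_D² − 1.37·I_D + 0.597 = 0, with roots I_D = 0.443 or 23.1 mA.
The root I_D = 23.1 mA gives V_GS = -4.07 V ≤ V_t, so take I_D = 0.443 mA.
Then V_GS = 2.04 V and V_DS = V_DD − I_D(R_D+R_S) = 12 − 0.443×3.57 = 10.4 V.
Saturation requires V_DS ≥ V_GS − V_t = 0.744 V; 10.4 ≥ 0.744 ✓.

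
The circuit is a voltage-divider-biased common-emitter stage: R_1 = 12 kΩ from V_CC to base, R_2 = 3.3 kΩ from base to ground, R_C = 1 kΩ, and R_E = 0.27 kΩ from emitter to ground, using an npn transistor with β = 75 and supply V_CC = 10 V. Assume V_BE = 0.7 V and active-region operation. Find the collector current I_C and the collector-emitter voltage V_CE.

Thevenize the base divider: V_Th = V_CC·R_2/(R_1+R_2) = 10×3.3/15.3 = 2.16 V, R_Th = R_1‖R_2 = 2.59 kΩ.
Base-emitter loop: V_Th = I_B·R_Th + V_BE + (β+1)I_B·R_E, so I_B = (2.16 − 0.7) / (2.59 + 76×0.27) = 0.063 mA.
I_C = β·I_B = 75×0.063 = 4.73 mA, and I_E = (β+1)I_B = 4.79 mA.
V_CE = V_CC − I_C·R_C − I_E·R_E = 10 − 4.73×1 − 4.79×0.27 = 3.98 V.
V_CE = 3.98 V > 0.2 V confirms active-region operation.

I_C ≈ 4.7 mA, V_CE ≈ 4 V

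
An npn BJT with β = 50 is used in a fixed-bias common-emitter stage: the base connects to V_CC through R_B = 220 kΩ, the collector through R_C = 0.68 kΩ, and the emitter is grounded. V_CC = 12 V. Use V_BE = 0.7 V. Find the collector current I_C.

Base loop: V_CC = I_B·R_B + V_BE, so I_B = (12 − 0.7)/220 kΩ = 0.0514 mA.
In the active region I_C = β·I_B = 50 × 0.0514 = 2.57 mA.
Collector loop: V_CE = V_CC − I_C·R_C = 12 − 2.57×0.68 = 10.3 V.
Since V_CE = 10.3 V > V_CE(sat) ≈ 0.2 V, the transistor is in the active region as assumed.

I_C ≈ 2.6 mA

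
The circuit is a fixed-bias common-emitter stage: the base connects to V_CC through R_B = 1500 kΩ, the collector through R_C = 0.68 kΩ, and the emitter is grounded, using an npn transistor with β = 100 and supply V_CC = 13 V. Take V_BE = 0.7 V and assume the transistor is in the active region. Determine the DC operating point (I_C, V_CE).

I_C ≈ 0.82 mA, V_CE ≈ 12 V

Base loop: V_CC = I_B·R_B + V_BE, so I_B = (13 − 0.7)/1500 kΩ = 0.0082 mA.
In the active region I_C = β·I_B = 100 × 0.0082 = 0.82 mA.
Collector loop: V_CE = V_CC − I_C·R_C = 13 − 0.82×0.68 = 12.4 V.
Since V_CE = 12.4 V > V_CE(sat) ≈ 0.2 V, the transistor is in the active region as assumed.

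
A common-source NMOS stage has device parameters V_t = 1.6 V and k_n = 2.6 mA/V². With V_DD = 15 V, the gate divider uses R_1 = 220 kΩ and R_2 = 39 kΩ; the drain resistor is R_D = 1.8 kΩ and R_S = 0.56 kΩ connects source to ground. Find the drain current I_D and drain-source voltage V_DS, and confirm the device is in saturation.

I_D ≈ 0.31 mA, V_DS ≈ 14 V

V_G = V_DD·R_2/(R_1+R_2) = 15×39/259 = 2.26 V.
Assume saturation: I_D = (k_n/2)(V_GS − V_t)² with V_GS = V_G − I_D·R_S = 2.26 − 0.56·I_D.
Substituting gives 0.408·I_D² − 1.96·I_D + 0.564 = 0, with roots I_D = 0.308 or 4.5 mA.
The root I_D = 4.5 mA gives V_GS = -0.26 V ≤ V_t, so take I_D = 0.308 mA.
Then V_GS = 2.09 V and V_DS = V_DD − I_D(R_D+R_S) = 15 − 0.308×2.36 = 14.3 V.
Saturation requires V_DS ≥ V_GS − V_t = 0.486 V; 14.3 ≥ 0.486 ✓.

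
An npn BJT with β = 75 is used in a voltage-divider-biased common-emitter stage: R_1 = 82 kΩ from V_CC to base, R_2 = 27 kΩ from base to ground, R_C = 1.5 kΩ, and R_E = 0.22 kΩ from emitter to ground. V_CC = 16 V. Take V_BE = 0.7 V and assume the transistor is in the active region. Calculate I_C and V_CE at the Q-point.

I_C ≈ 6.6 mA, V_CE ≈ 4.6 V

Thevenize the base divider: V_Th = V_CC·R_2/(R_1+R_2) = 16×27/109 = 3.96 V, R_Th = R_1‖R_2 = 20.3 kΩ.
Base-emitter loop: V_Th = I_B·R_Th + V_BE + (β+1)I_B·R_E, so I_B = (3.96 − 0.7) / (20.3 + 76×0.22) = 0.0881 mA.
I_C = β·I_B = 75×0.0881 = 6.61 mA, and I_E = (β+1)I_B = 6.7 mA.
V_CE = V_CC − I_C·R_C − I_E·R_E = 16 − 6.61×1.5 − 6.7×0.22 = 4.61 V.
V_CE = 4.61 V > 0.2 V confirms active-region operation.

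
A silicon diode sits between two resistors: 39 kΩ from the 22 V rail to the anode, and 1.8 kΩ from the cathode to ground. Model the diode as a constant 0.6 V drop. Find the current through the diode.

The two resistors are in series with the diode, so KVL gives 22 = I·39 + 0.6 + I·1.8.
I = (22 − 0.6) / (39 + 1.8) kΩ = 21.4 / 40.8 = 0.525 mA.

I ≈ 0.52 mA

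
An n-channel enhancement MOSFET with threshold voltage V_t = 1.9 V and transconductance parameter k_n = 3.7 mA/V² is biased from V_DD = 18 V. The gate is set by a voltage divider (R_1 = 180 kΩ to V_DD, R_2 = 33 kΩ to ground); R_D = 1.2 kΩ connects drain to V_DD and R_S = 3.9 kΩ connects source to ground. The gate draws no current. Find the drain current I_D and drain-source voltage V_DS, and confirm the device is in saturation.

V_G = V_DD·R_2/(R_1+R_2) = 18×33/213 = 2.79 V.
Assume saturation: I_D = (k_n/2)(V_GS − V_t)² with V_GS = V_G − I_D·R_S = 2.79 − 3.9·I_D.
Substituting gives 28.1·I_D² − 13.8·I_D + 1.46 = 0, with roots I_D = 0.154 or 0.337 mA.
The root I_D = 0.337 mA gives V_GS = 1.47 V ≤ V_t, so take I_D = 0.154 mA.
Then V_GS = 2.19 V and V_DS = V_DD − I_D(R_D+R_S) = 18 − 0.154×5.1 = 17.2 V.
Saturation requires V_DS ≥ V_GS − V_t = 0.288 V; 17.2 ≥ 0.288 ✓.

I_D ≈ 0.15 mA, V_DS ≈ 17 V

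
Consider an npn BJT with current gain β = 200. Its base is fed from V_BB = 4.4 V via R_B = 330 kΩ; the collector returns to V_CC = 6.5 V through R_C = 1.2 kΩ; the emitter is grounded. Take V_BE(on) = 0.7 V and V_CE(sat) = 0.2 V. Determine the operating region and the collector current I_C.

active; I_C ≈ 2.2 mA

Assume active. Base-emitter loop: I_B = (V_BB − V_BE)/R_B = (4.4 − 0.7)/330 = 0.0112 mA.
I_C = β·I_B = 200×0.0112 = 2.24 mA.
V_CE = V_CC − I_C·R_C = 6.5 − 2.24×1.2 = 3.81 V > V_CE(sat), so the active-region assumption holds.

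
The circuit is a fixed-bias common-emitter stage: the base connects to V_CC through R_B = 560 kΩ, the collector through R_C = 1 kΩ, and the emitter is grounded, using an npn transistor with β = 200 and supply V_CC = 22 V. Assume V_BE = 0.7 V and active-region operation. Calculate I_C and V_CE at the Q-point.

I_C ≈ 7.6 mA, V_CE ≈ 14 V

Base loop: V_CC = I_B·R_B + V_BE, so I_B = (22 − 0.7)/560 kΩ = 0.038 mA.
In the active region I_C = β·I_B = 200 × 0.038 = 7.61 mA.
Collector loop: V_CE = V_CC − I_C·R_C = 22 − 7.61×1 = 14.4 V.
Since V_CE = 14.4 V > V_CE(sat) ≈ 0.2 V, the transistor is in the active region as assumed.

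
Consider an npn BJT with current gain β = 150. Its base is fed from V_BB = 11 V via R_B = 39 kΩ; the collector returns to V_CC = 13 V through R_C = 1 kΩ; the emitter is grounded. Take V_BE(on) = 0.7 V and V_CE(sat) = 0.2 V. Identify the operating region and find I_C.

saturation; I_C ≈ 13 mA

Assume active: I_B = (11 − 0.7)/39 = 0.264 mA, giving I_C = β·I_B = 39.6 mA.
But then V_CE = 13 − 39.6×1 = -26.6 V < V_CE(sat) = 0.2 V — impossible in the active region.
So the transistor is saturated. With V_CE = 0.2 V, I_C = (V_CC − 0.2)/R_C = 12.8/1 = 12.8 mA.
Check: β·I_B = 39.6 mA > I_C = 12.8 mA, confirming saturation.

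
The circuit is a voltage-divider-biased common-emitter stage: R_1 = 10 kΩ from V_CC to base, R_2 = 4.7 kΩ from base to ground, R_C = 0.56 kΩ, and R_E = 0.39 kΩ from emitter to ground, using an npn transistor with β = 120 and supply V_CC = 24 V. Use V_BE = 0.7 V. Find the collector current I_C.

I_C ≈ 17 mA

Thevenize the base divider: V_Th = V_CC·R_2/(R_1+R_2) = 24×4.7/14.7 = 7.67 V, R_Th = R_1‖R_2 = 3.2 kΩ.
Base-emitter loop: V_Th = I_B·R_Th + V_BE + (β+1)I_B·R_E, so I_B = (7.67 − 0.7) / (3.2 + 121×0.39) = 0.138 mA.
I_C = β·I_B = 120×0.138 = 16.6 mA, and I_E = (β+1)I_B = 16.7 mA.
V_CE = V_CC − I_C·R_C − I_E·R_E = 24 − 16.6×0.56 − 16.7×0.39 = 8.17 V.
V_CE = 8.17 V > 0.2 V confirms active-region operation.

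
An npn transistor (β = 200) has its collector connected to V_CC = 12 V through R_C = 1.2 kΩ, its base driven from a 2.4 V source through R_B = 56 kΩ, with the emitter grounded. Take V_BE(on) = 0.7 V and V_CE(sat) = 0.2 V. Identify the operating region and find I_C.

active; I_C ≈ 6.1 mA

Assume active. Base-emitter loop: I_B = (V_BB − V_BE)/R_B = (2.4 − 0.7)/56 = 0.0304 mA.
I_C = β·I_B = 200×0.0304 = 6.07 mA.
V_CE = V_CC − I_C·R_C = 12 − 6.07×1.2 = 4.71 V > V_CE(sat), so the active-region assumption holds.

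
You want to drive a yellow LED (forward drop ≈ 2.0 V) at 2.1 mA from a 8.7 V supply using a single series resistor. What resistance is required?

R ≈ 3.2 kΩ

The resistor drops V_S − V_D = 8.7 − 2.0 = 6.7 V at 2.1 mA.
R = 6.7 V / 2.1 mA = 3.19 kΩ.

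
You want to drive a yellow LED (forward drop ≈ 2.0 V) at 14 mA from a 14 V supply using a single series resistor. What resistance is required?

The resistor drops V_S − V_D = 14 − 2.0 = 12 V at 14 mA.
R = 12 V / 14 mA = 0.857 kΩ.

R ≈ 0.86 kΩ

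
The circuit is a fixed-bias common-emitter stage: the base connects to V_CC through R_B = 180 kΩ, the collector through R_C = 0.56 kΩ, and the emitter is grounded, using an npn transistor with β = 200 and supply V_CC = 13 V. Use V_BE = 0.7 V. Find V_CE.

V_CE ≈ 5.3 V

Base loop: V_CC = I_B·R_B + V_BE, so I_B = (13 − 0.7)/180 kΩ = 0.0683 mA.
In the active region I_C = β·I_B = 200 × 0.0683 = 13.7 mA.
Collector loop: V_CE = V_CC − I_C·R_C = 13 − 13.7×0.56 = 5.35 V.
Since V_CE = 5.35 V > V_CE(sat) ≈ 0.2 V, the transistor is in the active region as assumed.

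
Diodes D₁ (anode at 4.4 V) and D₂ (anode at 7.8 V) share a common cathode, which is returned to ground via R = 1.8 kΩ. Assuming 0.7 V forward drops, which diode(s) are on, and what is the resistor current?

Assume both conduct. Then node N would need to be at both 4.4−0.7 = 3.7 V and 7.8−0.7 = 7.1 V, which is impossible.
Assume only D₂ conducts: V_N = 7.8 − 0.7 = 7.1 V, so I_R = 7.1/1.8 = 3.94 mA.
Check D₁: its anode-to-cathode voltage is 4.4 − 7.1 = -2.7 V < 0.7 V, so it is off. The assumption is consistent.

Only D₂ conducts; I_R ≈ 3.9 mA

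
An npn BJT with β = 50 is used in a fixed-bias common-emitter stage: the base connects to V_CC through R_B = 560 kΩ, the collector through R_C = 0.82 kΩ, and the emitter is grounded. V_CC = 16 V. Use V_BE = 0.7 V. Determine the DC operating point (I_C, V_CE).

Base loop: V_CC = I_B·R_B + V_BE, so I_B = (16 − 0.7)/560 kΩ = 0.0273 mA.
In the active region I_C = β·I_B = 50 × 0.0273 = 1.37 mA.
Collector loop: V_CE = V_CC − I_C·R_C = 16 − 1.37×0.82 = 14.9 V.
Since V_CE = 14.9 V > V_CE(sat) ≈ 0.2 V, the transistor is in the active region as assumed.

I_C ≈ 1.4 mA, V_CE ≈ 15 V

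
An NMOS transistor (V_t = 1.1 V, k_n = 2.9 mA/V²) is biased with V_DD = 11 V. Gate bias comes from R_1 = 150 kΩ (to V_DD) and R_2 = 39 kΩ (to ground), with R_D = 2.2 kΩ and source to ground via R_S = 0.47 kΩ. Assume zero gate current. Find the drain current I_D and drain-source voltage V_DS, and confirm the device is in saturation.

V_G = V_DD·R_2/(R_1+R_2) = 11×39/189 = 2.27 V.
Assume saturation: I_D = (k_n/2)(V_GS − V_t)² with V_GS = V_G − I_D·R_S = 2.27 − 0.47·I_D.
Substituting gives 0.32·I_D² − 2.59·I_D + 1.98 = 0, with roots I_D = 0.855 or 7.24 mA.
The root I_D = 7.24 mA gives V_GS = -1.14 V ≤ V_t, so take I_D = 0.855 mA.
Then V_GS = 1.87 V and V_DS = V_DD − I_D(R_D+R_S) = 11 − 0.855×2.67 = 8.72 V.
Saturation requires V_DS ≥ V_GS − V_t = 0.768 V; 8.72 ≥ 0.768 ✓.

I_D ≈ 0.86 mA, V_DS ≈ 8.7 V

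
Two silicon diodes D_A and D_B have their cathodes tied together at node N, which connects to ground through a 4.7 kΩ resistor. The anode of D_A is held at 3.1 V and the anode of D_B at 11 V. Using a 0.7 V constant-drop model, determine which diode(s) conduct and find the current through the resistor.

Assume both conduct. Then node N would need to be at both 3.1−0.7 = 2.4 V and 11−0.7 = 10.3 V, which is impossible.
Assume only D_B conducts: V_N = 11 − 0.7 = 10.3 V, so I_R = 10.3/4.7 = 2.19 mA.
Check D_A: its anode-to-cathode voltage is 3.1 − 10.3 = -7.2 V < 0.7 V, so it is off. The assumption is consistent.

Only D_B conducts; I_R ≈ 2.2 mA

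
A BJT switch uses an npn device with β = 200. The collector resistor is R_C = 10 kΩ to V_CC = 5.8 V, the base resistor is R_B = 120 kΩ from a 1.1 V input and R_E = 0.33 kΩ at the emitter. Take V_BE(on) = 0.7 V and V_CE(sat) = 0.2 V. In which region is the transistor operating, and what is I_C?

Assume active. Base-emitter loop: I_B = (V_BB − V_BE)/(R_B + (β+1)R_E) = (1.1 − 0.7)/(120 + 201×0.33) = 0.00215 mA.
I_C = β·I_B = 200×0.00215 = 0.429 mA.
V_CE = V_CC − I_C·R_C − I_E·R_E = 5.8 − 0.429×10 − 0.431×0.33 = 1.36 V > V_CE(sat), so the active-region assumption holds.

active; I_C ≈ 0.43 mA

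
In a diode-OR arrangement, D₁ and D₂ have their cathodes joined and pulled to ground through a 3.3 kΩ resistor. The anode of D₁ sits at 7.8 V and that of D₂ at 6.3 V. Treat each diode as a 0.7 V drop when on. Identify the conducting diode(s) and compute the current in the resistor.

Assume both conduct. Then node N would need to be at both 7.8−0.7 = 7.1 V and 6.3−0.7 = 5.6 V, which is impossible.
Assume only D₁ conducts: V_N = 7.8 − 0.7 = 7.1 V, so I_R = 7.1/3.3 = 2.15 mA.
Check D₂: its anode-to-cathode voltage is 6.3 − 7.1 = -0.8 V < 0.7 V, so it is off. The assumption is consistent.

Only D₁ conducts; I_R ≈ 2.2 mA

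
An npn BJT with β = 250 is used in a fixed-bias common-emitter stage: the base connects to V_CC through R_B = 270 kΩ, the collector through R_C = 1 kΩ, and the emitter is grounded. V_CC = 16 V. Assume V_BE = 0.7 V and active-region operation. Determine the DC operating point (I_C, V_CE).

I_C ≈ 14 mA, V_CE ≈ 1.8 V

Base loop: V_CC = I_B·R_B + V_BE, so I_B = (16 − 0.7)/270 kΩ = 0.0567 mA.
In the active region I_C = β·I_B = 250 × 0.0567 = 14.2 mA.
Collector loop: V_CE = V_CC − I_C·R_C = 16 − 14.2×1 = 1.83 V.
Since V_CE = 1.83 V > V_CE(sat) ≈ 0.2 V, the transistor is in the active region as assumed.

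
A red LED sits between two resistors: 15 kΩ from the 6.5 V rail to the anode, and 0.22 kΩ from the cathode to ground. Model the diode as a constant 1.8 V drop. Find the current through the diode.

I ≈ 0.31 mA

The two resistors are in series with the diode, so KVL gives 6.5 = I·15 + 1.8 + I·0.22.
I = (6.5 − 1.8) / (15 + 0.22) kΩ = 4.7 / 15.2 = 0.309 mA.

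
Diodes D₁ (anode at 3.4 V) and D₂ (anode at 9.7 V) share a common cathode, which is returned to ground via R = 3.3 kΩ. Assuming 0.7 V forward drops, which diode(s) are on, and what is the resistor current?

Only D₂ conducts; I_R ≈ 2.7 mA

Assume both conduct. Then node N would need to be at both 3.4−0.7 = 2.7 V and 9.7−0.7 = 9 V, which is impossible.
Assume only D₂ conducts: V_N = 9.7 − 0.7 = 9 V, so I_R = 9/3.3 = 2.73 mA.
Check D₁: its anode-to-cathode voltage is 3.4 − 9 = -5.6 V < 0.7 V, so it is off. The assumption is consistent.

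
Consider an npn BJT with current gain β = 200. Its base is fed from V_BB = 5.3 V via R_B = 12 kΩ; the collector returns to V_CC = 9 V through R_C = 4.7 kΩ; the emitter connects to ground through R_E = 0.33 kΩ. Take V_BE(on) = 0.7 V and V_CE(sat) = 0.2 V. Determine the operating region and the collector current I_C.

saturation; I_C ≈ 1.7 mA

Assume active: I_B = (5.3 − 0.7)/(12 + 201×0.33) = 0.0587 mA, I_C = β·I_B = 11.7 mA.
Then V_CE = 9 − 11.7×4.7 − 11.8×0.33 = -50.1 V < 0.2 V — the active assumption fails.
Re-solve with V_CE = 0.2 V. KCL at the emitter: V_E/R_E = (V_BB−0.7−V_E)/R_B + (V_CC−0.2−V_E)/R_C, giving V_E = 0.678 V.
I_C = (V_CC − 0.2 − V_E)/R_C = (8.8 − 0.678)/4.7 = 1.73 mA.
Check: I_B = (4.6 − 0.678)/12 = 0.327 mA, and β·I_B = 65.4 mA > I_C, confirming saturation.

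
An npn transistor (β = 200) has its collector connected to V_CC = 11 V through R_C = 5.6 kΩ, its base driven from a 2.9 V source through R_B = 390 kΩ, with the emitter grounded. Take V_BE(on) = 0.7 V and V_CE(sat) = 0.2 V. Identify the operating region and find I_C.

Assume active. Base-emitter loop: I_B = (V_BB − V_BE)/R_B = (2.9 − 0.7)/390 = 0.00564 mA.
I_C = β·I_B = 200×0.00564 = 1.13 mA.
V_CE = V_CC − I_C·R_C = 11 − 1.13×5.6 = 4.68 V > V_CE(sat), so the active-region assumption holds.

active; I_C ≈ 1.1 mA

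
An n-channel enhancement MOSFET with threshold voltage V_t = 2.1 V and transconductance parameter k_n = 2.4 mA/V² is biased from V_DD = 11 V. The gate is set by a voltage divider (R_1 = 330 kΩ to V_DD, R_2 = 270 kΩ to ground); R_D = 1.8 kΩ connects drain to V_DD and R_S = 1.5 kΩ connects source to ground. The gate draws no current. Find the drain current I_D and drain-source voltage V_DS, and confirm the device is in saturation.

V_G = V_DD·R_2/(R_1+R_2) = 11×270/600 = 4.95 V.
Assume saturation: I_D = (k_n/2)(V_GS − V_t)² with V_GS = V_G − I_D·R_S = 4.95 − 1.5·I_D.
Substituting gives 2.7·I_D² − 11.3·I_D + 9.75 = 0, with roots I_D = 1.23 or 2.94 mA.
The root I_D = 2.94 mA gives V_GS = 0.534 V ≤ V_t, so take I_D = 1.23 mA.
Then V_GS = 3.11 V and V_DS = V_DD − I_D(R_D+R_S) = 11 − 1.23×3.3 = 6.95 V.
Saturation requires V_DS ≥ V_GS − V_t = 1.01 V; 6.95 ≥ 1.01 ✓.

I_D ≈ 1.2 mA, V_DS ≈ 7 V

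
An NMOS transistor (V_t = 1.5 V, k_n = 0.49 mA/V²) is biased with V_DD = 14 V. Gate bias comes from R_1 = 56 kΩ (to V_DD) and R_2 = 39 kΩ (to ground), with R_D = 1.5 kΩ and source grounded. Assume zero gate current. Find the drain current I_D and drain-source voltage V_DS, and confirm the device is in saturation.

V_G = V_DD·R_2/(R_1+R_2) = 14×39/95 = 5.75 V. With the source grounded, V_GS = V_G = 5.75 V.
Assume saturation: I_D = (k_n/2)(V_GS − V_t)² = (0.49/2)×(5.75 − 1.5)² = 0.245×4.25² = 4.42 mA.
V_DS = V_DD − I_D·R_D = 14 − 4.42×1.5 = 7.37 V.
Saturation requires V_DS ≥ V_GS − V_t = 4.25 V; 7.37 ≥ 4.25 ✓.

I_D ≈ 4.4 mA, V_DS ≈ 7.4 V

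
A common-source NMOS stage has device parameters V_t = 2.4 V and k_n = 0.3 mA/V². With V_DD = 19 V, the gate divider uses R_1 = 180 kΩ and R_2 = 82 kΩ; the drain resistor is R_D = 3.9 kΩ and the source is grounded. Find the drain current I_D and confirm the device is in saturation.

V_G = V_DD·R_2/(R_1+R_2) = 19×82/262 = 5.95 V. With the source grounded, V_GS = V_G = 5.95 V.
Assume saturation: I_D = (k_n/2)(V_GS − V_t)² = (0.3/2)×(5.95 − 2.4)² = 0.15×3.55² = 1.89 mA.
V_DS = V_DD − I_D·R_D = 19 − 1.89×3.9 = 11.6 V.
Saturation requires V_DS ≥ V_GS − V_t = 3.55 V; 11.6 ≥ 3.55 ✓.

I_D ≈ 1.9 mA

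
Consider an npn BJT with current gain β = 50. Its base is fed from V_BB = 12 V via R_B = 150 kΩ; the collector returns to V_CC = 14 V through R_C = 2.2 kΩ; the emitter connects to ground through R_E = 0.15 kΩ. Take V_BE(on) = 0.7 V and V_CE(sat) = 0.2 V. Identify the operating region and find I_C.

active; I_C ≈ 3.6 mA

Assume active. Base-emitter loop: I_B = (V_BB − V_BE)/(R_B + (β+1)R_E) = (12 − 0.7)/(150 + 51×0.15) = 0.0717 mA.
I_C = β·I_B = 50×0.0717 = 3.58 mA.
V_CE = V_CC − I_C·R_C − I_E·R_E = 14 − 3.58×2.2 − 3.66×0.15 = 5.57 V > V_CE(sat), so the active-region assumption holds.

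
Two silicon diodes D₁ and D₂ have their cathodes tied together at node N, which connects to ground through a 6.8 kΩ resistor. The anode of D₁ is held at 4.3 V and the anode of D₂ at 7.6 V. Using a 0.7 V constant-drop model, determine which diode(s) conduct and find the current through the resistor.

Assume both conduct. Then node N would need to be at both 4.3−0.7 = 3.6 V and 7.6−0.7 = 6.9 V, which is impossible.
Assume only D₂ conducts: V_N = 7.6 − 0.7 = 6.9 V, so I_R = 6.9/6.8 = 1.01 mA.
Check D₁: its anode-to-cathode voltage is 4.3 − 6.9 = -2.6 V < 0.7 V, so it is off. The assumption is consistent.

Only D₂ conducts; I_R ≈ 1 mA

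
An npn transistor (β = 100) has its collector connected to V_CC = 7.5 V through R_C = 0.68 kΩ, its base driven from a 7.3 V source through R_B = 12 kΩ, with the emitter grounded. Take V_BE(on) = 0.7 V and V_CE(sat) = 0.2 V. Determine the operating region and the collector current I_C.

Assume active: I_B = (7.3 − 0.7)/12 = 0.55 mA, giving I_C = β·I_B = 55 mA.
But then V_CE = 7.5 − 55×0.68 = -29.9 V < V_CE(sat) = 0.2 V — impossible in the active region.
So the transistor is saturated. With V_CE = 0.2 V, I_C = (V_CC − 0.2)/R_C = 7.3/0.68 = 10.7 mA.
Check: β·I_B = 55 mA > I_C = 10.7 mA, confirming saturation.

saturation; I_C ≈ 11 mA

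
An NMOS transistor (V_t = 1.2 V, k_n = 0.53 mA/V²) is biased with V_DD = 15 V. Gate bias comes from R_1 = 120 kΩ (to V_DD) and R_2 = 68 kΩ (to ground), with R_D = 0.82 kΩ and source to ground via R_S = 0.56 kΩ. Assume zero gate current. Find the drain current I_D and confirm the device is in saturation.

V_G = V_DD·R_2/(R_1+R_2) = 15×68/188 = 5.43 V.
Assume saturation: I_D = (k_n/2)(V_GS − V_t)² with V_GS = V_G − I_D·R_S = 5.43 − 0.56·I_D.
Substituting gives 0.0831·I_D² − 2.25·I_D + 4.73 = 0, with roots I_D = 2.29 or 24.8 mA.
The root I_D = 24.8 mA gives V_GS = -8.48 V ≤ V_t, so take I_D = 2.29 mA.
Then V_GS = 4.14 V and V_DS = V_DD − I_D(R_D+R_S) = 15 − 2.29×1.38 = 11.8 V.
Saturation requires V_DS ≥ V_GS − V_t = 2.94 V; 11.8 ≥ 2.94 ✓.

I_D ≈ 2.3 mA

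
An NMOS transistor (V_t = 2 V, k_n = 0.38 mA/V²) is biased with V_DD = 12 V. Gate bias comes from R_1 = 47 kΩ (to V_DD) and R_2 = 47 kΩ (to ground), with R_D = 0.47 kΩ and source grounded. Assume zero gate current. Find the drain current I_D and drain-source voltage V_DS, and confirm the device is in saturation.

I_D ≈ 3 mA, V_DS ≈ 11 V

V_G = V_DD·R_2/(R_1+R_2) = 12×47/94 = 6 V. With the source grounded, V_GS = V_G = 6 V.
Assume saturation: I_D = (k_n/2)(V_GS − V_t)² = (0.38/2)×(6 − 2)² = 0.19×4² = 3.04 mA.
V_DS = V_DD − I_D·R_D = 12 − 3.04×0.47 = 10.6 V.
Saturation requires V_DS ≥ V_GS − V_t = 4 V; 10.6 ≥ 4 ✓.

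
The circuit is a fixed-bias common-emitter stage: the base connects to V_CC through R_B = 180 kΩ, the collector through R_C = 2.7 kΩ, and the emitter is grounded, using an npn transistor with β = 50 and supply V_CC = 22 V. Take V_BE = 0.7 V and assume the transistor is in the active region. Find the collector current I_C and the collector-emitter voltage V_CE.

I_C ≈ 5.9 mA, V_CE ≈ 6 V

Base loop: V_CC = I_B·R_B + V_BE, so I_B = (22 − 0.7)/180 kΩ = 0.118 mA.
In the active region I_C = β·I_B = 50 × 0.118 = 5.92 mA.
Collector loop: V_CE = V_CC − I_C·R_C = 22 − 5.92×2.7 = 6.02 V.
Since V_CE = 6.02 V > V_CE(sat) ≈ 0.2 V, the transistor is in the active region as assumed.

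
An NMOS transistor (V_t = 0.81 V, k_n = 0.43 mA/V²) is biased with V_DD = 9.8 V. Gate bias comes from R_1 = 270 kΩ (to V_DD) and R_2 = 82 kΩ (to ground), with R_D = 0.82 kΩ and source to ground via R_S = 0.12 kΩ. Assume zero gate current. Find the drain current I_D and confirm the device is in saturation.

V_G = V_DD·R_2/(R_1+R_2) = 9.8×82/352 = 2.28 V.
Assume saturation: I_D = (k_n/2)(V_GS − V_t)² with V_GS = V_G − I_D·R_S = 2.28 − 0.12·I_D.
Substituting gives 0.0031·I_D² − 1.08·I_D + 0.466 = 0, with roots I_D = 0.434 or 347 mA.
The root I_D = 347 mA gives V_GS = -39.4 V ≤ V_t, so take I_D = 0.434 mA.
Then V_GS = 2.23 V and V_DS = V_DD − I_D(R_D+R_S) = 9.8 − 0.434×0.94 = 9.39 V.
Saturation requires V_DS ≥ V_GS − V_t = 1.42 V; 9.39 ≥ 1.42 ✓.

I_D ≈ 0.43 mA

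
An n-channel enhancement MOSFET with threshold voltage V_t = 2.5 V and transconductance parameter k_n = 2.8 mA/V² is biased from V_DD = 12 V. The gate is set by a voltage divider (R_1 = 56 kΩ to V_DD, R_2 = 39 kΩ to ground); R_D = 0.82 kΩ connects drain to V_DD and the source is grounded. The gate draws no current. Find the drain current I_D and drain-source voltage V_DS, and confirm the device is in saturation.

I_D ≈ 8.2 mA, V_DS ≈ 5.2 V

V_G = V_DD·R_2/(R_1+R_2) = 12×39/95 = 4.93 V. With the source grounded, V_GS = V_G = 4.93 V.
Assume saturation: I_D = (k_n/2)(V_GS − V_t)² = (2.8/2)×(4.93 − 2.5)² = 1.4×2.43² = 8.24 mA.
V_DS = V_DD − I_D·R_D = 12 − 8.24×0.82 = 5.24 V.
Saturation requires V_DS ≥ V_GS − V_t = 2.43 V; 5.24 ≥ 2.43 ✓.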